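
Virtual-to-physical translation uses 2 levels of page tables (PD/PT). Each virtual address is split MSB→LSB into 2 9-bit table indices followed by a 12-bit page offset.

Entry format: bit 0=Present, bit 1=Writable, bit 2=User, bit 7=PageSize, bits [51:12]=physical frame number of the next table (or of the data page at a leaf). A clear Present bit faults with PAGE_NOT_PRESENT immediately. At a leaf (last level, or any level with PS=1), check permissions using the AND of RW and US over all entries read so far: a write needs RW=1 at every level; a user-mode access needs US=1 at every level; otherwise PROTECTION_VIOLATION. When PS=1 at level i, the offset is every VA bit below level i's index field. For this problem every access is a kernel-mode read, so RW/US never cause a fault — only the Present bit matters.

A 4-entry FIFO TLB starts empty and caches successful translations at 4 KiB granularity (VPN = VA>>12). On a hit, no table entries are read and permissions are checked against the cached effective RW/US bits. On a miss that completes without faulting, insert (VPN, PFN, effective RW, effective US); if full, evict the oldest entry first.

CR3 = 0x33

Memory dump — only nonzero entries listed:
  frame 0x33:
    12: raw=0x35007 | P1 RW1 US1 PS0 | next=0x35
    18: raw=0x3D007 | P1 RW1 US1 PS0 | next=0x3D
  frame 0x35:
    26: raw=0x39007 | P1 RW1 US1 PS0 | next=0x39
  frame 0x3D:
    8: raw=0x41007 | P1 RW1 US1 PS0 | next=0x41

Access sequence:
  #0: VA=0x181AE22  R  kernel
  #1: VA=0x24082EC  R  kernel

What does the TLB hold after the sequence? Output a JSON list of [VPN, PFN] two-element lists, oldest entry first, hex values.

Trace:
#0 VA=0x181AE22 (r,kernel):
  L0 @0x33[12] → 0x35007  P=1,RW=1,US=1,PS=0
  L1 @0x35[26] → 0x39007  P=1,RW=1,US=1,PS=0
  → PA=0x39E22  (2 entries read)
#1 VA=0x24082EC (r,kernel):
  L0 @0x33[18] → 0x3D007  P=1,RW=1,US=1,PS=0
  L1 @0x3D[8] → 0x41007  P=1,RW=1,US=1,PS=0
  → PA=0x412EC  (2 entries read)

TLB: [["0x181A", "0x39"], ["0x2408", "0x41"]]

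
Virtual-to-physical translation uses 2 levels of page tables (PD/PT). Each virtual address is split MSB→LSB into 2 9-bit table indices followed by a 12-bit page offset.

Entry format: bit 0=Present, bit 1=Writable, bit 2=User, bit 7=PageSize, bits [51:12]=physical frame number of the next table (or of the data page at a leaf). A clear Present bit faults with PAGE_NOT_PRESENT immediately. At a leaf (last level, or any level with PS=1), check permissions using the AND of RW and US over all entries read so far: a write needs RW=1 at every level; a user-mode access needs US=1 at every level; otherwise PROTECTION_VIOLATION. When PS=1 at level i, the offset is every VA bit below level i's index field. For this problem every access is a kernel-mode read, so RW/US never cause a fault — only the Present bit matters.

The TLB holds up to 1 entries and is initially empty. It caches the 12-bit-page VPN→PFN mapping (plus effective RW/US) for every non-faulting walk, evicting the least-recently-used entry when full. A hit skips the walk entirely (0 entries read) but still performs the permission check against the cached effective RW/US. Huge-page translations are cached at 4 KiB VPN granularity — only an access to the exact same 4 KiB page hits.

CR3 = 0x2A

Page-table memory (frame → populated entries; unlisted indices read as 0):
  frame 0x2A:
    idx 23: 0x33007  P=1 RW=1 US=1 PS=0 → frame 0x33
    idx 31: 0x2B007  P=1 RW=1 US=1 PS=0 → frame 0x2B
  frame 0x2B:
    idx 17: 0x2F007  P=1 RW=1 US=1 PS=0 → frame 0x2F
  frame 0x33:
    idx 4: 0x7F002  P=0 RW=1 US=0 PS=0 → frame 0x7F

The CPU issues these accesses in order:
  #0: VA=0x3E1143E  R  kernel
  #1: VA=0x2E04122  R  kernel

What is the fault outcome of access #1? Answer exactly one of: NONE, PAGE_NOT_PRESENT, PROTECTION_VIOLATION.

Trace:
#0 VA=0x3E1143E (r,kernel):
  [0] read 0x2A idx=31: raw=0x2B007 flags P=1 W=1 U=1 S=0
  [1] read 0x2B idx=17: raw=0x2F007 flags P=1 W=1 U=1 S=0
  ✓ 0x2F43E  — 2 lookups
#1 VA=0x2E04122 (r,kernel):
  [0] read 0x2A idx=23: raw=0x33007 flags P=1 W=1 U=1 S=0
  [1] read 0x33 idx=4: raw=0x7F002 flags P=0 W=1 U=0 S=0
  → PAGE_NOT_PRESENT  (2 entries read)

Access #1 fault: PAGE_NOT_PRESENT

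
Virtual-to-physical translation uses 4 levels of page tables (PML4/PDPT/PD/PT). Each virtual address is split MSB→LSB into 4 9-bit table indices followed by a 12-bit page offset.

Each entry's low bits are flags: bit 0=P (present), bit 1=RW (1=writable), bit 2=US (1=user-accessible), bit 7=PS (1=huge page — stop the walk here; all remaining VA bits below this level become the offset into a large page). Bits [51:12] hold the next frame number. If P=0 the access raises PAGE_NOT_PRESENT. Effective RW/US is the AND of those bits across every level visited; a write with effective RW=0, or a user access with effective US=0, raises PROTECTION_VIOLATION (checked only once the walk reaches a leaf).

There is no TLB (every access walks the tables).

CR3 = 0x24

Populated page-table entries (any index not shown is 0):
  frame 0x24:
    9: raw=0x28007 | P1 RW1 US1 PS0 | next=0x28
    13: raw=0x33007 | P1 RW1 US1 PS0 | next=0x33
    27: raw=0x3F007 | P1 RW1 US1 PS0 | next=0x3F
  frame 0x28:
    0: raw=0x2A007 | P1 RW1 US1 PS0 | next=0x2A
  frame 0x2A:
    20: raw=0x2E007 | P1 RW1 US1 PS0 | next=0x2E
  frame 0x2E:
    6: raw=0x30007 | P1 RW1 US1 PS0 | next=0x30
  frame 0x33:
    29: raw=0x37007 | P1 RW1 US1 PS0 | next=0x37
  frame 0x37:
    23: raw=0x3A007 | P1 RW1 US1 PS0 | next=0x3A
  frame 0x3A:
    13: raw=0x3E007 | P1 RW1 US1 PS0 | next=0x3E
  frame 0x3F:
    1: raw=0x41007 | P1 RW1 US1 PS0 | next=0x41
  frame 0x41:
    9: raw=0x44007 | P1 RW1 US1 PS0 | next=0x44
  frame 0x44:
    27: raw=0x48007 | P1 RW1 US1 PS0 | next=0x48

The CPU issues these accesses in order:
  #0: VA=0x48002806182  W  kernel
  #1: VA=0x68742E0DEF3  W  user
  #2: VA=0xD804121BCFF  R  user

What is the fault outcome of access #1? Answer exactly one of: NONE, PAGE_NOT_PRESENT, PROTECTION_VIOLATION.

Per-access translation:
#0 VA=0x48002806182 (w,kernel):
  lvl0: tbl 0x24, slot 9 ⇒ 0x28007 (P1/RW1/US1/PS0)
  lvl1: tbl 0x28, slot 0 ⇒ 0x2A007 (P1/RW1/US1/PS0)
  lvl2: tbl 0x2A, slot 20 ⇒ 0x2E007 (P1/RW1/US1/PS0)
  lvl3: tbl 0x2E, slot 6 ⇒ 0x30007 (P1/RW1/US1/PS0)
  → PA=0x30182  (4 entries read)
#1 VA=0x68742E0DEF3 (w,user):
  lvl0: tbl 0x24, slot 13 ⇒ 0x33007 (P1/RW1/US1/PS0)
  lvl1: tbl 0x33, slot 29 ⇒ 0x37007 (P1/RW1/US1/PS0)
  lvl2: tbl 0x37, slot 23 ⇒ 0x3A007 (P1/RW1/US1/PS0)
  lvl3: tbl 0x3A, slot 13 ⇒ 0x3E007 (P1/RW1/US1/PS0)
  → PA=0x3EEF3  (4 entries read)
#2 VA=0xD804121BCFF (r,user):
  lvl0: tbl 0x24, slot 27 ⇒ 0x3F007 (P1/RW1/US1/PS0)
  lvl1: tbl 0x3F, slot 1 ⇒ 0x41007 (P1/RW1/US1/PS0)
  lvl2: tbl 0x41, slot 9 ⇒ 0x44007 (P1/RW1/US1/PS0)
  lvl3: tbl 0x44, slot 27 ⇒ 0x48007 (P1/RW1/US1/PS0)
  → PA=0x48CFF  (4 entries read)

Access #1 fault: NONE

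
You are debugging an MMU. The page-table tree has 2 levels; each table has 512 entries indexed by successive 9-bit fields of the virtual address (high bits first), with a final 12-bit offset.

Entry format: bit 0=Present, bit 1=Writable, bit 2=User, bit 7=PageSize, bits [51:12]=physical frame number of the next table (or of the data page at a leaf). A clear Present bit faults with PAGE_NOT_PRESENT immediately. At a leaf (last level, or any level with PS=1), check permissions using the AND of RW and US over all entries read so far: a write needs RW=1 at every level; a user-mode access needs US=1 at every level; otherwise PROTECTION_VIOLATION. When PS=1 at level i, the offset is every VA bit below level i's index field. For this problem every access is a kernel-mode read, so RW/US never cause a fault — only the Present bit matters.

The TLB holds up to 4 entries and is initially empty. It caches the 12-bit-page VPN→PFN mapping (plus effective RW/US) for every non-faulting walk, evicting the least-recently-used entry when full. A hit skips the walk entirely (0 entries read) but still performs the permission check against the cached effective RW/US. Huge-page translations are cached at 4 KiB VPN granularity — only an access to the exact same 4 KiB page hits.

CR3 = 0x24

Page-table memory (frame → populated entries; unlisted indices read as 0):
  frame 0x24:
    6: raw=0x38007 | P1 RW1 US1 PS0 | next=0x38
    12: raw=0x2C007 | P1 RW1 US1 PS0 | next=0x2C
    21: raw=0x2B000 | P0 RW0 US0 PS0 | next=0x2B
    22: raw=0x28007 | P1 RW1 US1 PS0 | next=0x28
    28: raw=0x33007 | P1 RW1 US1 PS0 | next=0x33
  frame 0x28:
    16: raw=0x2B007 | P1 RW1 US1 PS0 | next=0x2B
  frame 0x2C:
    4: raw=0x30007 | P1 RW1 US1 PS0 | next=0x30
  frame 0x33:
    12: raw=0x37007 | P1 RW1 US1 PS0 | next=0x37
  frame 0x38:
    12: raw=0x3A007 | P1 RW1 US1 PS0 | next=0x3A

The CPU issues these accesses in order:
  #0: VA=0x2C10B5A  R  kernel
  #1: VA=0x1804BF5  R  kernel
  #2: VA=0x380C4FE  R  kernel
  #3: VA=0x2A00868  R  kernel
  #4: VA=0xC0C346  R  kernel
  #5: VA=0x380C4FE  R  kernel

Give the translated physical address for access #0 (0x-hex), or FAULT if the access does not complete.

Per-access translation:
#0 VA=0x2C10B5A (r,kernel):
  lvl0: tbl 0x24, slot 22 ⇒ 0x28007 (P1/RW1/US1/PS0)
  lvl1: tbl 0x28, slot 16 ⇒ 0x2B007 (P1/RW1/US1/PS0)
  ⇒ phys 0x2BB5A  [2 reads]
#1 VA=0x1804BF5 (r,kernel):
  lvl0: tbl 0x24, slot 12 ⇒ 0x2C007 (P1/RW1/US1/PS0)
  lvl1: tbl 0x2C, slot 4 ⇒ 0x30007 (P1/RW1/US1/PS0)
  ⇒ phys 0x30BF5  [2 reads]
#2 VA=0x380C4FE (r,kernel):
  lvl0: tbl 0x24, slot 28 ⇒ 0x33007 (P1/RW1/US1/PS0)
  lvl1: tbl 0x33, slot 12 ⇒ 0x37007 (P1/RW1/US1/PS0)
  ⇒ phys 0x374FE  [2 reads]
#3 VA=0x2A00868 (r,kernel):
  lvl0: tbl 0x24, slot 21 ⇒ 0x2B000 (P0/RW0/US0/PS0)
  ✗ PAGE_NOT_PRESENT  [1 reads]
#4 VA=0xC0C346 (r,kernel):
  lvl0: tbl 0x24, slot 6 ⇒ 0x38007 (P1/RW1/US1/PS0)
  lvl1: tbl 0x38, slot 12 ⇒ 0x3A007 (P1/RW1/US1/PS0)
  ⇒ phys 0x3A346  [2 reads]
#5 VA=0x380C4FE (r,kernel):
  TLB hit vpn=0x380C → PA=0x374FE

Access #0 PA: 0x2BB5A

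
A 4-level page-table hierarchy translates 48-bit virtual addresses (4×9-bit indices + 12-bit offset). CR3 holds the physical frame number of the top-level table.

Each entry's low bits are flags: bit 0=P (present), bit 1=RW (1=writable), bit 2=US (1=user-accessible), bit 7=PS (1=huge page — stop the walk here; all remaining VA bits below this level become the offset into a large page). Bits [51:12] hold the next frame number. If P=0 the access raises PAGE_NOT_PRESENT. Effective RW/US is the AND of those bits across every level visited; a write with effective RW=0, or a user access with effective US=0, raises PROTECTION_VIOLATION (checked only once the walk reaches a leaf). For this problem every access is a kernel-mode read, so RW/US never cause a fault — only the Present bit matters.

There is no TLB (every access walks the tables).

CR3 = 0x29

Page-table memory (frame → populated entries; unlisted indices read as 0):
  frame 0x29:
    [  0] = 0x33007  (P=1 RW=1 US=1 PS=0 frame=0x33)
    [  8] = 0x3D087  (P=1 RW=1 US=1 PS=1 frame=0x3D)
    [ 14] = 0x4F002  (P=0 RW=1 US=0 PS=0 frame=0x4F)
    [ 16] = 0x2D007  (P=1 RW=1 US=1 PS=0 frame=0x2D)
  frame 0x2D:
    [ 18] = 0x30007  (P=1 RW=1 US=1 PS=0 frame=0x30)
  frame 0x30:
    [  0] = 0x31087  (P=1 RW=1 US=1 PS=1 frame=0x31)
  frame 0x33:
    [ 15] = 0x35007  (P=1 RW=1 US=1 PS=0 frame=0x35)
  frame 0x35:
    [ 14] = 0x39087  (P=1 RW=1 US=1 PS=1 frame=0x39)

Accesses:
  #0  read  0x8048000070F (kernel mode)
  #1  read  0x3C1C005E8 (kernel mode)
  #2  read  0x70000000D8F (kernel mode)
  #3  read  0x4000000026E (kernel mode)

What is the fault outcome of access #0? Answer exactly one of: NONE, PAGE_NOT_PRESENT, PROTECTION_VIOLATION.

Walk each access:
#0 VA=0x8048000070F (r,kernel):
  L0: frame=0x29 idx=16 entry=0x2D007 [P=1 RW=1 US=1 PS=0]
  L1: frame=0x2D idx=18 entry=0x30007 [P=1 RW=1 US=1 PS=0]
  L2: frame=0x30 idx=0 entry=0x31087 [P=1 RW=1 US=1 PS=1]
  ⇒ phys 0x3170F (huge @L2)  [3 reads]
#1 VA=0x3C1C005E8 (r,kernel):
  L0: frame=0x29 idx=0 entry=0x33007 [P=1 RW=1 US=1 PS=0]
  L1: frame=0x33 idx=15 entry=0x35007 [P=1 RW=1 US=1 PS=0]
  L2: frame=0x35 idx=14 entry=0x39087 [P=1 RW=1 US=1 PS=1]
  ⇒ phys 0x395E8 (huge @L2)  [3 reads]
#2 VA=0x70000000D8F (r,kernel):
  L0: frame=0x29 idx=14 entry=0x4F002 [P=0 RW=1 US=0 PS=0]
  ✗ PAGE_NOT_PRESENT  [1 reads]
#3 VA=0x4000000026E (r,kernel):
  L0: frame=0x29 idx=8 entry=0x3D087 [P=1 RW=1 US=1 PS=1]
  ⇒ phys 0x3D26E (huge @L0)  [1 reads]

Access #0 fault: NONE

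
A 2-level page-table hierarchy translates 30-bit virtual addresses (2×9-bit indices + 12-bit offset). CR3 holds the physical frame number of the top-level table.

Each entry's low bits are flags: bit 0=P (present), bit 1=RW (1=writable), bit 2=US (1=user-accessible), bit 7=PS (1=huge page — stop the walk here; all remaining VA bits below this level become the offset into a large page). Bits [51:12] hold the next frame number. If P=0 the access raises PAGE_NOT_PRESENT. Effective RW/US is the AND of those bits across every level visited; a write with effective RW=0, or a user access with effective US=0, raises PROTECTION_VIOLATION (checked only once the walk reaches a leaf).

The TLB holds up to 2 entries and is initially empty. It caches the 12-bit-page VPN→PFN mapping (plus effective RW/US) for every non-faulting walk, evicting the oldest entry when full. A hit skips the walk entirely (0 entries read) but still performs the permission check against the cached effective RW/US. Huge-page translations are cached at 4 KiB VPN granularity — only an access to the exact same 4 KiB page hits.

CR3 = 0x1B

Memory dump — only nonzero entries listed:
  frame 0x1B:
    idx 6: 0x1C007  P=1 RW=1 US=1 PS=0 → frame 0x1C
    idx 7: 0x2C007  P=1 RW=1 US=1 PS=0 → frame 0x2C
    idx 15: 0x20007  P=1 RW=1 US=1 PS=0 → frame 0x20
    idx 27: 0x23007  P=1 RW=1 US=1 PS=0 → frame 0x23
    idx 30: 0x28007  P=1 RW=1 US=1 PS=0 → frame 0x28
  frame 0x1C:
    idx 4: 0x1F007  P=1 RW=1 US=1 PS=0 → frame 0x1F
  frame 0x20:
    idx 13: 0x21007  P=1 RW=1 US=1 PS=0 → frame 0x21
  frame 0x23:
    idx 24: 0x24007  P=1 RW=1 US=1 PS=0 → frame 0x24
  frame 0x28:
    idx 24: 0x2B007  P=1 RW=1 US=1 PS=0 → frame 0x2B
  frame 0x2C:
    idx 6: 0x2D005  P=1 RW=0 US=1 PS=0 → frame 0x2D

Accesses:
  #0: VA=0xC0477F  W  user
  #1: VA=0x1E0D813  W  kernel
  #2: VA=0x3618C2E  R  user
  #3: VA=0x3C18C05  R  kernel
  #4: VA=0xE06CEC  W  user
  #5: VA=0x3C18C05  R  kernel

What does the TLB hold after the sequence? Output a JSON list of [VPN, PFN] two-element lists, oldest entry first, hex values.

Trace:
#0 VA=0xC0477F (w,user):
  L0 @0x1B[6] → 0x1C007  P=1,RW=1,US=1,PS=0
  L1 @0x1C[4] → 0x1F007  P=1,RW=1,US=1,PS=0
  ✓ 0x1F77F  — 2 lookups
#1 VA=0x1E0D813 (w,kernel):
  L0 @0x1B[15] → 0x20007  P=1,RW=1,US=1,PS=0
  L1 @0x20[13] → 0x21007  P=1,RW=1,US=1,PS=0
  ✓ 0x21813  — 2 lookups
#2 VA=0x3618C2E (r,user):
  L0 @0x1B[27] → 0x23007  P=1,RW=1,US=1,PS=0
  L1 @0x23[24] → 0x24007  P=1,RW=1,US=1,PS=0
  ✓ 0x24C2E  — 2 lookups
#3 VA=0x3C18C05 (r,kernel):
  L0 @0x1B[30] → 0x28007  P=1,RW=1,US=1,PS=0
  L1 @0x28[24] → 0x2B007  P=1,RW=1,US=1,PS=0
  ✓ 0x2BC05  — 2 lookups
#4 VA=0xE06CEC (w,user):
  L0 @0x1B[7] → 0x2C007  P=1,RW=1,US=1,PS=0
  L1 @0x2C[6] → 0x2D005  P=1,RW=0,US=1,PS=0
  ✗ PROTECTION_VIOLATION  [2 reads]
#5 VA=0x3C18C05 (r,kernel):
  TLB hit vpn=0x3C18 → PA=0x2BC05

TLB: [["0x3618", "0x24"], ["0x3C18", "0x2B"]]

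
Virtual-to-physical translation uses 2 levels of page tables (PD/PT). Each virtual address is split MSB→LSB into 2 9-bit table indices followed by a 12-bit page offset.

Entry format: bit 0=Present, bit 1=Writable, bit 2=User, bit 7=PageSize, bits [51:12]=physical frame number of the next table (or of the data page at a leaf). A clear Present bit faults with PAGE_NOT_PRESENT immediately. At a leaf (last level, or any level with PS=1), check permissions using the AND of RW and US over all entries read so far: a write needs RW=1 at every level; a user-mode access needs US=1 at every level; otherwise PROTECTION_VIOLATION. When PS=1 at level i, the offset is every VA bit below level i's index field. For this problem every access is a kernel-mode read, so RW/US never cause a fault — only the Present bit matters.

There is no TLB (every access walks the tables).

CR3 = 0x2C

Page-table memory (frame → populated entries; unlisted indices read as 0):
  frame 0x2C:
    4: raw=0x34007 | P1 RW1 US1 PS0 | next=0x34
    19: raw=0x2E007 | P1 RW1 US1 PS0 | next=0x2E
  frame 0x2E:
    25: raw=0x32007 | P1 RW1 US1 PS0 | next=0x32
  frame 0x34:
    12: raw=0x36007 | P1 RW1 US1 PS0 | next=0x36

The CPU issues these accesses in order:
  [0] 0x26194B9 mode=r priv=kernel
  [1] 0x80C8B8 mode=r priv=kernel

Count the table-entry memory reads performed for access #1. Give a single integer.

Per-access translation:
#0 VA=0x26194B9 (r,kernel):
  L0 @0x2C[19] → 0x2E007  P=1,RW=1,US=1,PS=0
  L1 @0x2E[25] → 0x32007  P=1,RW=1,US=1,PS=0
  ⇒ phys 0x324B9  [2 reads]
#1 VA=0x80C8B8 (r,kernel):
  L0 @0x2C[4] → 0x34007  P=1,RW=1,US=1,PS=0
  L1 @0x34[12] → 0x36007  P=1,RW=1,US=1,PS=0
  ⇒ phys 0x368B8  [2 reads]

Entries read for #1: 2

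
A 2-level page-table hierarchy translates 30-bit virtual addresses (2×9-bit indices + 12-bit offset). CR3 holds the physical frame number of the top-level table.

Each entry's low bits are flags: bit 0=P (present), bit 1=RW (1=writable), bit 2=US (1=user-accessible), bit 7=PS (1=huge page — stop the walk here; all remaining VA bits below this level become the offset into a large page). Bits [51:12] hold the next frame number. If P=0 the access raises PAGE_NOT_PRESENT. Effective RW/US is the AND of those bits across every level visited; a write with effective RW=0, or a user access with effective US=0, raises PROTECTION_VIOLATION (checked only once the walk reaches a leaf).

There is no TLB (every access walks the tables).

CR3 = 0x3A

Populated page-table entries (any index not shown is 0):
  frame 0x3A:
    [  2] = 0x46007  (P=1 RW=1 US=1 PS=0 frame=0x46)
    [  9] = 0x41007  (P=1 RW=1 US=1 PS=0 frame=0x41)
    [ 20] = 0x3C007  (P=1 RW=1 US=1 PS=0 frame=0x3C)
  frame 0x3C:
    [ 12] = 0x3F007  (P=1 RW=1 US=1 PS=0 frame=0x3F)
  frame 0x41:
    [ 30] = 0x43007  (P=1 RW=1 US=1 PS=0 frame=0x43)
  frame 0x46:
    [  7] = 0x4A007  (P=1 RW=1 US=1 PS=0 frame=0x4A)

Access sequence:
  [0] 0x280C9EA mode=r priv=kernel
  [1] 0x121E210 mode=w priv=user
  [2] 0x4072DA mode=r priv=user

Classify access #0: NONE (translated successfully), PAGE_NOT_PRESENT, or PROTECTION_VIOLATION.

Per-access translation:
#0 VA=0x280C9EA (r,kernel):
  L0 @0x3A[20] → 0x3C007  P=1,RW=1,US=1,PS=0
  L1 @0x3C[12] → 0x3F007  P=1,RW=1,US=1,PS=0
  ⇒ phys 0x3F9EA  [2 reads]
#1 VA=0x121E210 (w,user):
  L0 @0x3A[9] → 0x41007  P=1,RW=1,US=1,PS=0
  L1 @0x41[30] → 0x43007  P=1,RW=1,US=1,PS=0
  ⇒ phys 0x43210  [2 reads]
#2 VA=0x4072DA (r,user):
  L0 @0x3A[2] → 0x46007  P=1,RW=1,US=1,PS=0
  L1 @0x46[7] → 0x4A007  P=1,RW=1,US=1,PS=0
  ⇒ phys 0x4A2DA  [2 reads]

Access #0 fault: NONE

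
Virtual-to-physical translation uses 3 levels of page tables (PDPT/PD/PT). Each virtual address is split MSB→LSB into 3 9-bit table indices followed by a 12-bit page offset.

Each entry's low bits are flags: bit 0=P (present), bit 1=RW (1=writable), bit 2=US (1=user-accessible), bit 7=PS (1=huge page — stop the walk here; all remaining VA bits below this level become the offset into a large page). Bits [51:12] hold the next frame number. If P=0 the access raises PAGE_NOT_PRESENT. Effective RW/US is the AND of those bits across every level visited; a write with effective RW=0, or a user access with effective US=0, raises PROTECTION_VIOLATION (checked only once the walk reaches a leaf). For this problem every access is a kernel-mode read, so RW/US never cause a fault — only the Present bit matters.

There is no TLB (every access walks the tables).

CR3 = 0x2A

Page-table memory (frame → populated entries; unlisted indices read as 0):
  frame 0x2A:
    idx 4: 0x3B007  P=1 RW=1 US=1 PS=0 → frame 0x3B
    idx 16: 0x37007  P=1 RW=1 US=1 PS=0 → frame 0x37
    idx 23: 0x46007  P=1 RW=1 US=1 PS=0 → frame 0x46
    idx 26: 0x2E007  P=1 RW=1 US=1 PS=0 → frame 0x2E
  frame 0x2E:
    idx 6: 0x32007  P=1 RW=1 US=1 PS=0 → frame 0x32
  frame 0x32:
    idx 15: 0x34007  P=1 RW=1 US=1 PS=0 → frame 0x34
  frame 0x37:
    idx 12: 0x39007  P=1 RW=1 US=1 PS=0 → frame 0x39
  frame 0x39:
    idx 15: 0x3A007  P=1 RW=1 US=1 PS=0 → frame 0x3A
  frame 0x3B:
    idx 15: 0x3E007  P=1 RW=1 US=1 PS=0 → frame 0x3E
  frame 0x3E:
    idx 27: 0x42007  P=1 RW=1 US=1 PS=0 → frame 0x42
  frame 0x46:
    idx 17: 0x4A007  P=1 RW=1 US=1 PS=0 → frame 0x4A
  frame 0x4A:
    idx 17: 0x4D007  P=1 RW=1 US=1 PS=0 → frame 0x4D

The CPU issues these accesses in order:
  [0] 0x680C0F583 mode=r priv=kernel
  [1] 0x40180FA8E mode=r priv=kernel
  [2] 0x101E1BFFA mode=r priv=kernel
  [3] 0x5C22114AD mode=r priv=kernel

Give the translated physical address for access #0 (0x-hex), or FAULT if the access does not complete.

Trace:
#0 VA=0x680C0F583 (r,kernel):
  L0: frame=0x2A idx=26 entry=0x2E007 [P=1 RW=1 US=1 PS=0]
  L1: frame=0x2E idx=6 entry=0x32007 [P=1 RW=1 US=1 PS=0]
  L2: frame=0x32 idx=15 entry=0x34007 [P=1 RW=1 US=1 PS=0]
  ⇒ phys 0x34583  [3 reads]
#1 VA=0x40180FA8E (r,kernel):
  L0: frame=0x2A idx=16 entry=0x37007 [P=1 RW=1 US=1 PS=0]
  L1: frame=0x37 idx=12 entry=0x39007 [P=1 RW=1 US=1 PS=0]
  L2: frame=0x39 idx=15 entry=0x3A007 [P=1 RW=1 US=1 PS=0]
  ⇒ phys 0x3AA8E  [3 reads]
#2 VA=0x101E1BFFA (r,kernel):
  L0: frame=0x2A idx=4 entry=0x3B007 [P=1 RW=1 US=1 PS=0]
  L1: frame=0x3B idx=15 entry=0x3E007 [P=1 RW=1 US=1 PS=0]
  L2: frame=0x3E idx=27 entry=0x42007 [P=1 RW=1 US=1 PS=0]
  ⇒ phys 0x42FFA  [3 reads]
#3 VA=0x5C22114AD (r,kernel):
  L0: frame=0x2A idx=23 entry=0x46007 [P=1 RW=1 US=1 PS=0]
  L1: frame=0x46 idx=17 entry=0x4A007 [P=1 RW=1 US=1 PS=0]
  L2: frame=0x4A idx=17 entry=0x4D007 [P=1 RW=1 US=1 PS=0]
  ⇒ phys 0x4D4AD  [3 reads]

Access #0 PA: 0x34583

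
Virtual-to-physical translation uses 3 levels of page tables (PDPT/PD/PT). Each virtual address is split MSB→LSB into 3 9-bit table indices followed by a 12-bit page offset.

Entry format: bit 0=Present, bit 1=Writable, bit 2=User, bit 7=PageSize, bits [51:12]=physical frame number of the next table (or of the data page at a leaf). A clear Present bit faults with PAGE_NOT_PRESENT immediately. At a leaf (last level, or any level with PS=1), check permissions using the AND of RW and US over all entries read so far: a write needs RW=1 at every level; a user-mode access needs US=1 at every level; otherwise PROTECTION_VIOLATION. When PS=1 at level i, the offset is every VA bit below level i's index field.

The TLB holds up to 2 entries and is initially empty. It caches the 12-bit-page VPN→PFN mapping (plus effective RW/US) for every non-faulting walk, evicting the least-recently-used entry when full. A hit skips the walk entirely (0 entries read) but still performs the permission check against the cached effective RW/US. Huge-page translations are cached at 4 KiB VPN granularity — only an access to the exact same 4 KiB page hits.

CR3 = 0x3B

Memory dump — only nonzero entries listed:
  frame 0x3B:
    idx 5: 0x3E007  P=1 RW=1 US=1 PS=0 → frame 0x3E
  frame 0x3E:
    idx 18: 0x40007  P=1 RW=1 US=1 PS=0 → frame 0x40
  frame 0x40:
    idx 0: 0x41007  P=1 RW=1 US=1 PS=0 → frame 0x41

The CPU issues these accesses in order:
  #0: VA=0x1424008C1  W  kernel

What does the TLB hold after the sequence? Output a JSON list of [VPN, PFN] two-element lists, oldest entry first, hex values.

Per-access translation:
#0 VA=0x1424008C1 (w,kernel):
  [0] read 0x3B idx=5: raw=0x3E007 flags P=1 W=1 U=1 S=0
  [1] read 0x3E idx=18: raw=0x40007 flags P=1 W=1 U=1 S=0
  [2] read 0x40 idx=0: raw=0x41007 flags P=1 W=1 U=1 S=0
  ⇒ phys 0x418C1  [3 reads]

TLB: [["0x142400", "0x41"]]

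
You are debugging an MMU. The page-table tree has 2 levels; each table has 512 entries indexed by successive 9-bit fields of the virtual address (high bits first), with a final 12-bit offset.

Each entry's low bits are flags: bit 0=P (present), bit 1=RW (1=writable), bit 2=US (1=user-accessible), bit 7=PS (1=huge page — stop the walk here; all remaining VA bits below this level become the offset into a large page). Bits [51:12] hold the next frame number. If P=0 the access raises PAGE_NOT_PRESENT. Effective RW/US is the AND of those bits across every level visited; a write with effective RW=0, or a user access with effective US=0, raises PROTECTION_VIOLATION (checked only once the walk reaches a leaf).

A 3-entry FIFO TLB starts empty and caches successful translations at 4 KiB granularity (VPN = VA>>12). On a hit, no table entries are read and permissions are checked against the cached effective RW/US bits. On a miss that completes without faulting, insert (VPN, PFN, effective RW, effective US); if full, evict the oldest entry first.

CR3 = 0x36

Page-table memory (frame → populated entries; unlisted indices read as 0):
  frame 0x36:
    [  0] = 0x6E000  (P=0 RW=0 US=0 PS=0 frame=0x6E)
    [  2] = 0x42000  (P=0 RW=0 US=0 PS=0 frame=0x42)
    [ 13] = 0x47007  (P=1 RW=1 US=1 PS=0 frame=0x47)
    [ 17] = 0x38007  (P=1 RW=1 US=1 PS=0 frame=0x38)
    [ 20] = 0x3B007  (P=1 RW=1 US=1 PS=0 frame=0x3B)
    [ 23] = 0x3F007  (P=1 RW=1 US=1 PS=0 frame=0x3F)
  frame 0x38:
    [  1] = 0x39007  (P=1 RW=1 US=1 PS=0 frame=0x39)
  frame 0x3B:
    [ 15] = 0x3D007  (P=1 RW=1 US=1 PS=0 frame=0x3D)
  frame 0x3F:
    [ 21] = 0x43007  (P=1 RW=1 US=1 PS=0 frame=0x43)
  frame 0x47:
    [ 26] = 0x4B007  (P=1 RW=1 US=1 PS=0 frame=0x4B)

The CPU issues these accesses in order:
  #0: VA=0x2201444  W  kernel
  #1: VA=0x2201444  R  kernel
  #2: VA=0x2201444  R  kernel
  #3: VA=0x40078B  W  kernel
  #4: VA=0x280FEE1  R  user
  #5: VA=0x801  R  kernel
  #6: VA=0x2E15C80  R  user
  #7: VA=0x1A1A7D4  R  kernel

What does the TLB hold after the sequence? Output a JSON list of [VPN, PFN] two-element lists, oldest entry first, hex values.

Walk each access:
#0 VA=0x2201444 (w,kernel):
  [0] read 0x36 idx=17: raw=0x38007 flags P=1 W=1 U=1 S=0
  [1] read 0x38 idx=1: raw=0x39007 flags P=1 W=1 U=1 S=0
  ✓ 0x39444  — 2 lookups
#1 VA=0x2201444 (r,kernel):
  TLB hit vpn=0x2201 → PA=0x39444
#2 VA=0x2201444 (r,kernel):
  TLB hit vpn=0x2201 → PA=0x39444
#3 VA=0x40078B (w,kernel):
  [0] read 0x36 idx=2: raw=0x42000 flags P=0 W=0 U=0 S=0
  ⇒ fault: PAGE_NOT_PRESENT  — 1 lookups
#4 VA=0x280FEE1 (r,user):
  [0] read 0x36 idx=20: raw=0x3B007 flags P=1 W=1 U=1 S=0
  [1] read 0x3B idx=15: raw=0x3D007 flags P=1 W=1 U=1 S=0
  ✓ 0x3DEE1  — 2 lookups
#5 VA=0x801 (r,kernel):
  [0] read 0x36 idx=0: raw=0x6E000 flags P=0 W=0 U=0 S=0
  ⇒ fault: PAGE_NOT_PRESENT  — 1 lookups
#6 VA=0x2E15C80 (r,user):
  [0] read 0x36 idx=23: raw=0x3F007 flags P=1 W=1 U=1 S=0
  [1] read 0x3F idx=21: raw=0x43007 flags P=1 W=1 U=1 S=0
  ✓ 0x43C80  — 2 lookups
#7 VA=0x1A1A7D4 (r,kernel):
  [0] read 0x36 idx=13: raw=0x47007 flags P=1 W=1 U=1 S=0
  [1] read 0x47 idx=26: raw=0x4B007 flags P=1 W=1 U=1 S=0
  ✓ 0x4B7D4  — 2 lookups

TLB: [["0x280F", "0x3D"], ["0x2E15", "0x43"], ["0x1A1A", "0x4B"]]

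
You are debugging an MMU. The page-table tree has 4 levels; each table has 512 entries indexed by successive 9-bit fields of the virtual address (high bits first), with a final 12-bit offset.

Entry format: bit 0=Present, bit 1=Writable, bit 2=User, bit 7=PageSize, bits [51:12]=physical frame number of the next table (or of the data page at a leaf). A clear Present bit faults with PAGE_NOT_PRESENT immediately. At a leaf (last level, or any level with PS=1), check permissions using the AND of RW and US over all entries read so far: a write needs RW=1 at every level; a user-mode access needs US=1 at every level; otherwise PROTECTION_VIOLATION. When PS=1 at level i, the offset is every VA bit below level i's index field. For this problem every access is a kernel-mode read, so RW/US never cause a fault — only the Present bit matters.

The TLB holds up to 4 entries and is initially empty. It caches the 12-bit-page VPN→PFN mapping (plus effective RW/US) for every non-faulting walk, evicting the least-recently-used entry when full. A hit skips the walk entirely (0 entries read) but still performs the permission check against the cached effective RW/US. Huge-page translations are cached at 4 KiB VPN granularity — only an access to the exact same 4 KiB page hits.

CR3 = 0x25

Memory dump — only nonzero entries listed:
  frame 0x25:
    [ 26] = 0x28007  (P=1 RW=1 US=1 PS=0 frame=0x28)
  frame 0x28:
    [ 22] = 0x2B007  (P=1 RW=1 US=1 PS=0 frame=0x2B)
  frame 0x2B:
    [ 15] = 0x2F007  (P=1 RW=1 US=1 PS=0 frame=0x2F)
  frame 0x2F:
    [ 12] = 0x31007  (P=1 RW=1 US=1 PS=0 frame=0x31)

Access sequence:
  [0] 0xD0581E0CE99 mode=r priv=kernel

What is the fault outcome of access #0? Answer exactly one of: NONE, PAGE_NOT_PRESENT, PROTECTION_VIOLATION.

Per-access translation:
#0 VA=0xD0581E0CE99 (r,kernel):
  L0: frame=0x25 idx=26 entry=0x28007 [P=1 RW=1 US=1 PS=0]
  L1: frame=0x28 idx=22 entry=0x2B007 [P=1 RW=1 US=1 PS=0]
  L2: frame=0x2B idx=15 entry=0x2F007 [P=1 RW=1 US=1 PS=0]
  L3: frame=0x2F idx=12 entry=0x31007 [P=1 RW=1 US=1 PS=0]
  ✓ 0x31E99  — 4 lookups

Access #0 fault: NONE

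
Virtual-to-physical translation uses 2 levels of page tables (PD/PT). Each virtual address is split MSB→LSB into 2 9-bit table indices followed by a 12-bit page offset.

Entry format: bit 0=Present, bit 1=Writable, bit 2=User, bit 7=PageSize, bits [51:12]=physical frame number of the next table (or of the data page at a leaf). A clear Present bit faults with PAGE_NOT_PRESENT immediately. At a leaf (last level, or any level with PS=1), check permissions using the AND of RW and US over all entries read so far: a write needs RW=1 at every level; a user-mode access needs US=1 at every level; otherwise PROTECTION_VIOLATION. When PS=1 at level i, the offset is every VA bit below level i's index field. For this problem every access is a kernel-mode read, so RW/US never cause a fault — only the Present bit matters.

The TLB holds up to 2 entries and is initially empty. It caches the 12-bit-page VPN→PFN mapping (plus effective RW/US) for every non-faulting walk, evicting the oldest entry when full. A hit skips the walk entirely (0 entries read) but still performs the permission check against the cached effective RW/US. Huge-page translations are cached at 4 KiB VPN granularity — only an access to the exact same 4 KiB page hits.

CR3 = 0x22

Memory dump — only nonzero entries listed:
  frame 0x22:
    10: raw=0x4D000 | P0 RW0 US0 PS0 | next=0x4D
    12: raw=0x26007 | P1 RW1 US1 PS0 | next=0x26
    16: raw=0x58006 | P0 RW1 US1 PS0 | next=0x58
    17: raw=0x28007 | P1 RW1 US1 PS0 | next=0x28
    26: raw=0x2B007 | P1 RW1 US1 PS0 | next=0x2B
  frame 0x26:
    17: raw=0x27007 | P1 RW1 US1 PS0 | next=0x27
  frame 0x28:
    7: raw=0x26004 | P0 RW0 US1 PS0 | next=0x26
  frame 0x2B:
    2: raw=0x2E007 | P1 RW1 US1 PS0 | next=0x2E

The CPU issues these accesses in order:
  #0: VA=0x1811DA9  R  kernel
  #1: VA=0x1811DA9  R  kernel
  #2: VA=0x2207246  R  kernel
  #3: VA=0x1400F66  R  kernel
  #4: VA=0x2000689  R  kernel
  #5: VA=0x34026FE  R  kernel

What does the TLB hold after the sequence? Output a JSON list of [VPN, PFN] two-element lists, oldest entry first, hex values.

Walk each access:
#0 VA=0x1811DA9 (r,kernel):
  lvl0: tbl 0x22, slot 12 ⇒ 0x26007 (P1/RW1/US1/PS0)
  lvl1: tbl 0x26, slot 17 ⇒ 0x27007 (P1/RW1/US1/PS0)
  ⇒ phys 0x27DA9  [2 reads]
#1 VA=0x1811DA9 (r,kernel):
  TLB hit vpn=0x1811 → PA=0x27DA9
#2 VA=0x2207246 (r,kernel):
  lvl0: tbl 0x22, slot 17 ⇒ 0x28007 (P1/RW1/US1/PS0)
  lvl1: tbl 0x28, slot 7 ⇒ 0x26004 (P0/RW0/US1/PS0)
  ⇒ fault: PAGE_NOT_PRESENT  — 2 lookups
#3 VA=0x1400F66 (r,kernel):
  lvl0: tbl 0x22, slot 10 ⇒ 0x4D000 (P0/RW0/US0/PS0)
  ⇒ fault: PAGE_NOT_PRESENT  — 1 lookups
#4 VA=0x2000689 (r,kernel):
  lvl0: tbl 0x22, slot 16 ⇒ 0x58006 (P0/RW1/US1/PS0)
  ⇒ fault: PAGE_NOT_PRESENT  — 1 lookups
#5 VA=0x34026FE (r,kernel):
  lvl0: tbl 0x22, slot 26 ⇒ 0x2B007 (P1/RW1/US1/PS0)
  lvl1: tbl 0x2B, slot 2 ⇒ 0x2E007 (P1/RW1/US1/PS0)
  ⇒ phys 0x2E6FE  [2 reads]

TLB: [["0x1811", "0x27"], ["0x3402", "0x2E"]]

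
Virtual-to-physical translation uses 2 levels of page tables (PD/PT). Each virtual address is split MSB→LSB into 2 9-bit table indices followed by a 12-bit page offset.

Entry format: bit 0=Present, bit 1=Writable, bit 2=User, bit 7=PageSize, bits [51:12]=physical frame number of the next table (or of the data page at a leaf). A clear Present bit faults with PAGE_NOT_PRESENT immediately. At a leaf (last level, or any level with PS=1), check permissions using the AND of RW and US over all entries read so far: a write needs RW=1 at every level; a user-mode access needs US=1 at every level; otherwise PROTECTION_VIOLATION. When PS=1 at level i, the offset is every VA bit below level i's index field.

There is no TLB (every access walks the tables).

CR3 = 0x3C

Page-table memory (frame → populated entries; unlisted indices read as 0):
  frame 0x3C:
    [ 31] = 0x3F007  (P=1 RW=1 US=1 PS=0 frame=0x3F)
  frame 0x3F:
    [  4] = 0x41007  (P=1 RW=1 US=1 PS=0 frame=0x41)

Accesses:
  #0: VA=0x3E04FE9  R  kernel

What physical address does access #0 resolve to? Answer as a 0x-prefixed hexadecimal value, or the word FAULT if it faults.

Walk each access:
#0 VA=0x3E04FE9 (r,kernel):
  L0: frame=0x3C idx=31 entry=0x3F007 [P=1 RW=1 US=1 PS=0]
  L1: frame=0x3F idx=4 entry=0x41007 [P=1 RW=1 US=1 PS=0]
  ✓ 0x41FE9  — 2 lookups

Access #0 PA: 0x41FE9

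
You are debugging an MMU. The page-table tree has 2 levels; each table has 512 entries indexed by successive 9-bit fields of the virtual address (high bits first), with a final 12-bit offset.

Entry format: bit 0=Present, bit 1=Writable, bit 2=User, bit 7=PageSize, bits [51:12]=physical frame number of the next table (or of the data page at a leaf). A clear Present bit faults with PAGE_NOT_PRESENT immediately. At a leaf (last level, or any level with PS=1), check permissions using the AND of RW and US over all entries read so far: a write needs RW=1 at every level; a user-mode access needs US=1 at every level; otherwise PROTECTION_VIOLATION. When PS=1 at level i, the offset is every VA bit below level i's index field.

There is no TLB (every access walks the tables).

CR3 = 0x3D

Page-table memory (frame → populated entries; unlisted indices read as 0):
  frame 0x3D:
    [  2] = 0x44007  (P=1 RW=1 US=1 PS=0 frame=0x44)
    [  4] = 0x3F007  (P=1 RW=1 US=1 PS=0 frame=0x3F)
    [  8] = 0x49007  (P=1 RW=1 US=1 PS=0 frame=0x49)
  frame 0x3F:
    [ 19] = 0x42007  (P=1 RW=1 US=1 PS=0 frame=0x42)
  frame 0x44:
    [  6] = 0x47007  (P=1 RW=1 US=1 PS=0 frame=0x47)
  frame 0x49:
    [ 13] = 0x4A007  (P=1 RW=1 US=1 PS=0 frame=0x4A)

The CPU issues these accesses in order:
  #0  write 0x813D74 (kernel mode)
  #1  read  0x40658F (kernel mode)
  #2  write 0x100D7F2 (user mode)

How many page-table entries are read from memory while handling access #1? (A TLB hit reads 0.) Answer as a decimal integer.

Walk each access:
#0 VA=0x813D74 (w,kernel):
  lvl0: tbl 0x3D, slot 4 ⇒ 0x3F007 (P1/RW1/US1/PS0)
  lvl1: tbl 0x3F, slot 19 ⇒ 0x42007 (P1/RW1/US1/PS0)
  ⇒ phys 0x42D74  [2 reads]
#1 VA=0x40658F (r,kernel):
  lvl0: tbl 0x3D, slot 2 ⇒ 0x44007 (P1/RW1/US1/PS0)
  lvl1: tbl 0x44, slot 6 ⇒ 0x47007 (P1/RW1/US1/PS0)
  ⇒ phys 0x4758F  [2 reads]
#2 VA=0x100D7F2 (w,user):
  lvl0: tbl 0x3D, slot 8 ⇒ 0x49007 (P1/RW1/US1/PS0)
  lvl1: tbl 0x49, slot 13 ⇒ 0x4A007 (P1/RW1/US1/PS0)
  ⇒ phys 0x4A7F2  [2 reads]

Entries read for #1: 2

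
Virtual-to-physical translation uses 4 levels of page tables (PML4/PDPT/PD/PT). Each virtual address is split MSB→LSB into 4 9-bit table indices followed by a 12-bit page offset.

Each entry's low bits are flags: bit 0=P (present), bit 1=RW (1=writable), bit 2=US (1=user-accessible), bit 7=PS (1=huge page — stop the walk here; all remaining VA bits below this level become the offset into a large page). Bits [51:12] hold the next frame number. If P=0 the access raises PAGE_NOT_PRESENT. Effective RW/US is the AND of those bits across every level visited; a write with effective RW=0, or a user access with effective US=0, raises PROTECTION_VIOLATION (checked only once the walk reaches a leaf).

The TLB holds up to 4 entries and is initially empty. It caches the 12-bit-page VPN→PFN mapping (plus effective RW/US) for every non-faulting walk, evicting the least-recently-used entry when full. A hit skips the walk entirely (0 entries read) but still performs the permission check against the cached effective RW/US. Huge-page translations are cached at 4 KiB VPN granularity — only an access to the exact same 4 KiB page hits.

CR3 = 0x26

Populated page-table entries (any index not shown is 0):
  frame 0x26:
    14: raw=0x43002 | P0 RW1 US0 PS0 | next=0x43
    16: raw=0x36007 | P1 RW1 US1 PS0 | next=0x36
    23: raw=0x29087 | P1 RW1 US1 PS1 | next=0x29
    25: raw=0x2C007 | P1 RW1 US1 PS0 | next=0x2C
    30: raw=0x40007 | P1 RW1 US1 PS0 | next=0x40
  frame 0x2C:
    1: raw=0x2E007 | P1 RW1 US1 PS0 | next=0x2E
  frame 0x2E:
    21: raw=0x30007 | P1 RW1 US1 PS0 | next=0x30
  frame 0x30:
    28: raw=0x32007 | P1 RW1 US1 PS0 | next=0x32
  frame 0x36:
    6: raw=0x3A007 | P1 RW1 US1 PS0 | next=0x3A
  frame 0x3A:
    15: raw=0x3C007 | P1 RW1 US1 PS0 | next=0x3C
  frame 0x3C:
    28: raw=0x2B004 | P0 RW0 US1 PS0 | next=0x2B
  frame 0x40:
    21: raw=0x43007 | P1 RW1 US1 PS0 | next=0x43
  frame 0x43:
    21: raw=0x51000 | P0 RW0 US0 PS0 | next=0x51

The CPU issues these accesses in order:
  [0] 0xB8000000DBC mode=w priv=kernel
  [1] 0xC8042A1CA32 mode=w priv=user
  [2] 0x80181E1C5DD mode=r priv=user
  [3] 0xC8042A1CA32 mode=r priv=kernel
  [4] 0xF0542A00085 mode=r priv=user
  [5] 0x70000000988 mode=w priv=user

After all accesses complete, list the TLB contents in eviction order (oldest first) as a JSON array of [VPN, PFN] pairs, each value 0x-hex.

Trace:
#0 VA=0xB8000000DBC (w,kernel):
  [0] read 0x26 idx=23: raw=0x29087 flags P=1 W=1 U=1 S=1
  ⇒ phys 0x29DBC (huge @L0)  [1 reads]
#1 VA=0xC8042A1CA32 (w,user):
  [0] read 0x26 idx=25: raw=0x2C007 flags P=1 W=1 U=1 S=0
  [1] read 0x2C idx=1: raw=0x2E007 flags P=1 W=1 U=1 S=0
  [2] read 0x2E idx=21: raw=0x30007 flags P=1 W=1 U=1 S=0
  [3] read 0x30 idx=28: raw=0x32007 flags P=1 W=1 U=1 S=0
  ⇒ phys 0x32A32  [4 reads]
#2 VA=0x80181E1C5DD (r,user):
  [0] read 0x26 idx=16: raw=0x36007 flags P=1 W=1 U=1 S=0
  [1] read 0x36 idx=6: raw=0x3A007 flags P=1 W=1 U=1 S=0
  [2] read 0x3A idx=15: raw=0x3C007 flags P=1 W=1 U=1 S=0
  [3] read 0x3C idx=28: raw=0x2B004 flags P=0 W=0 U=1 S=0
  ✗ PAGE_NOT_PRESENT  [4 reads]
#3 VA=0xC8042A1CA32 (r,kernel):
  TLB hit vpn=0xC8042A1C → PA=0x32A32
#4 VA=0xF0542A00085 (r,user):
  [0] read 0x26 idx=30: raw=0x40007 flags P=1 W=1 U=1 S=0
  [1] read 0x40 idx=21: raw=0x43007 flags P=1 W=1 U=1 S=0
  [2] read 0x43 idx=21: raw=0x51000 flags P=0 W=0 U=0 S=0
  ✗ PAGE_NOT_PRESENT  [3 reads]
#5 VA=0x70000000988 (w,user):
  [0] read 0x26 idx=14: raw=0x43002 flags P=0 W=1 U=0 S=0
  ✗ PAGE_NOT_PRESENT  [1 reads]

TLB: [["0xB8000000", "0x29"], ["0xC8042A1C", "0x32"]]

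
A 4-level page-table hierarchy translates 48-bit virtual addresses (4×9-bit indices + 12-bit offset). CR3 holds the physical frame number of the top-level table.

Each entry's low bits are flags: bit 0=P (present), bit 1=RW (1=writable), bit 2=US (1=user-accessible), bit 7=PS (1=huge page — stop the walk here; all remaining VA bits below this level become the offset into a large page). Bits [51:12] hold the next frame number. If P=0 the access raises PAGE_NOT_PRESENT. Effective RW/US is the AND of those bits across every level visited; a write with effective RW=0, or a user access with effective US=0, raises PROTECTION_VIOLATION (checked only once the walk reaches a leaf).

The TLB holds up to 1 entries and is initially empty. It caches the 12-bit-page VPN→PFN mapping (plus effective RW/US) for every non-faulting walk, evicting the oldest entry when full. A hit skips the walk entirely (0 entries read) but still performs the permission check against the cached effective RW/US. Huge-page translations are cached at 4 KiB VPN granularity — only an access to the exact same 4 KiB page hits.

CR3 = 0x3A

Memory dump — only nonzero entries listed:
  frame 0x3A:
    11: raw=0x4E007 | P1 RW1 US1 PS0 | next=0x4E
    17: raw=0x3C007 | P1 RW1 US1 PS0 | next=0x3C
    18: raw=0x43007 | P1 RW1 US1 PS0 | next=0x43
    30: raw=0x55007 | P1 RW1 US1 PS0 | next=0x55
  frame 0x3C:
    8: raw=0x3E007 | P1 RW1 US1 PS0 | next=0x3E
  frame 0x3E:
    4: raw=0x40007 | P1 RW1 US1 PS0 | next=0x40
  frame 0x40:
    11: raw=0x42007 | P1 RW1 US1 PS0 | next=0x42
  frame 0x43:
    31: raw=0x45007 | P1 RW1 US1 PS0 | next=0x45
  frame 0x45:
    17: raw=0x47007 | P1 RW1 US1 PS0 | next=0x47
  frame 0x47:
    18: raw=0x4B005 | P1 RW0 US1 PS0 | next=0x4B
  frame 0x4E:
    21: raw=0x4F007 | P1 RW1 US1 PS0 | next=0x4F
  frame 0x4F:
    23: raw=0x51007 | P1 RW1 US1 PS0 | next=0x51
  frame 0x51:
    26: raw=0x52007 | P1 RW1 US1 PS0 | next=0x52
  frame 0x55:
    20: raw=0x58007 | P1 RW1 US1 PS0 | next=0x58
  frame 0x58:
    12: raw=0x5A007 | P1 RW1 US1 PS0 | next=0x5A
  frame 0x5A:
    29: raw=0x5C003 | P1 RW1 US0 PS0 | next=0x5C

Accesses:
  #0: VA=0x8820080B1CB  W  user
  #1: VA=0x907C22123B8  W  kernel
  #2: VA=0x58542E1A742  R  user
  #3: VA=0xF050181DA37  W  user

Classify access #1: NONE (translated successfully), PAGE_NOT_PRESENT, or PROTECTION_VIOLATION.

Trace:
#0 VA=0x8820080B1CB (w,user):
  [0] read 0x3A idx=17: raw=0x3C007 flags P=1 W=1 U=1 S=0
  [1] read 0x3C idx=8: raw=0x3E007 flags P=1 W=1 U=1 S=0
  [2] read 0x3E idx=4: raw=0x40007 flags P=1 W=1 U=1 S=0
  [3] read 0x40 idx=11: raw=0x42007 flags P=1 W=1 U=1 S=0
  → PA=0x421CB  (4 entries read)
#1 VA=0x907C22123B8 (w,kernel):
  [0] read 0x3A idx=18: raw=0x43007 flags P=1 W=1 U=1 S=0
  [1] read 0x43 idx=31: raw=0x45007 flags P=1 W=1 U=1 S=0
  [2] read 0x45 idx=17: raw=0x47007 flags P=1 W=1 U=1 S=0
  [3] read 0x47 idx=18: raw=0x4B005 flags P=1 W=0 U=1 S=0
  → PROTECTION_VIOLATION  (4 entries read)
#2 VA=0x58542E1A742 (r,user):
  [0] read 0x3A idx=11: raw=0x4E007 flags P=1 W=1 U=1 S=0
  [1] read 0x4E idx=21: raw=0x4F007 flags P=1 W=1 U=1 S=0
  [2] read 0x4F idx=23: raw=0x51007 flags P=1 W=1 U=1 S=0
  [3] read 0x51 idx=26: raw=0x52007 flags P=1 W=1 U=1 S=0
  → PA=0x52742  (4 entries read)
#3 VA=0xF050181DA37 (w,user):
  [0] read 0x3A idx=30: raw=0x55007 flags P=1 W=1 U=1 S=0
  [1] read 0x55 idx=20: raw=0x58007 flags P=1 W=1 U=1 S=0
  [2] read 0x58 idx=12: raw=0x5A007 flags P=1 W=1 U=1 S=0
  [3] read 0x5A idx=29: raw=0x5C003 flags P=1 W=1 U=0 S=0
  → PROTECTION_VIOLATION  (4 entries read)

Access #1 fault: PROTECTION_VIOLATION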